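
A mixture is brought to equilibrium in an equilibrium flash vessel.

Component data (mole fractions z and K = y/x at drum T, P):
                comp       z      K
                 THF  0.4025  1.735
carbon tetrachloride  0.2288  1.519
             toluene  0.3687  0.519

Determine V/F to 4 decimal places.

V/F = 0.7462

Rachford–Rice: g(V/F) = Σ zᵢ(Kᵢ−1)/(1+V/F(Kᵢ−1)) = 0.
g(0) = ΣzᵢKᵢ − 1 = 0.2372 and g(1) = 1 − Σzᵢ/Kᵢ = -0.0930, so a root lies in (0, 1).
Newton iteration, V/F⁰ = 0.35:
  V/F = 0.3500: g = 0.12255, g' = -0.3050 → V/F = 0.7518
  V/F = 0.7518: g = -0.00183, g' = -0.3314 → V/F = 0.7463
Converged at V/F = 0.7462.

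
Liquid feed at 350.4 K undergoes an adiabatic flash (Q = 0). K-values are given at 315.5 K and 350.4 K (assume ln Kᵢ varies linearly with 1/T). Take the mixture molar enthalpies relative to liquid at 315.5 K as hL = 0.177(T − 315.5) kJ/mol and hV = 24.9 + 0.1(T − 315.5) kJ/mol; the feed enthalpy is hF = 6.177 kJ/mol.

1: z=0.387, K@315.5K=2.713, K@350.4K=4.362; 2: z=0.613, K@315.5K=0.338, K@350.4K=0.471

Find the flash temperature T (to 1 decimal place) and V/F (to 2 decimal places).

Adiabatic flash: solve Rachford–Rice at each trial T, then check hF = ψ·hV(T) + (1−ψ)·hL(T).
  T = 315.5 K: K = (2.713, 0.338), RR gives ψ = 0.227, H_out = 5.646 kJ/mol
  T = 350.4 K: K = (4.362, 0.471), RR gives ψ = 0.549, H_out = 18.377 kJ/mol
  T = 332.9 K: K = (3.481, 0.402), RR gives ψ = 0.400, H_out = 12.513 kJ/mol
  T = 324.2 K: K = (3.083, 0.370), RR gives ψ = 0.320, H_out = 9.285 kJ/mol
  T = 319.9 K: K = (2.897, 0.354), RR gives ψ = 0.276, H_out = 7.552 kJ/mol
  T = 317.7 K: K = (2.804, 0.346), RR gives ψ = 0.252, H_out = 6.618 kJ/mol
Linear interpolation between T = 315.5 (H_out = 5.646) and T = 317.7 (H_out = 6.618) on hF = 6.177 gives T ≈ 316.7 K, at which ψ = 0.24.

T = 316.7 K, V/F = 0.24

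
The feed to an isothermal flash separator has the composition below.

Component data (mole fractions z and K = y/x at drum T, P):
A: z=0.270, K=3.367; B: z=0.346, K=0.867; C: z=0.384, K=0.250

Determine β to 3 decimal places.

β = 0.249

Material balance + equilibrium reduce to Σ zᵢ(Kᵢ−1)/(1+β(Kᵢ−1)) = 0.
g(0) = ΣzᵢKᵢ − 1 = 0.305 and g(1) = 1 − Σzᵢ/Kᵢ = -1.015, so a root lies in (0, 1).
Newton–Raphson from β = 0.38:
  β = 0.380: g = -0.1148, g' = -0.849 → β = 0.245
  β = 0.245: g = 0.0044, g' = -0.937 → β = 0.249
Converged at β = 0.249.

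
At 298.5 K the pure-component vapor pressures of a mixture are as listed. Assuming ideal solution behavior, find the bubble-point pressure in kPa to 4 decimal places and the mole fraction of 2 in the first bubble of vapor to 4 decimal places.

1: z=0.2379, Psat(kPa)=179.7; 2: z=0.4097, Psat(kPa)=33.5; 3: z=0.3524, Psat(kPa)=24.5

At the bubble point ψ → 0, so ΣzᵢKᵢ = 1 with Kᵢ = Pᵢˢᵃᵗ/P ⇒ P = ΣzᵢPᵢˢᵃᵗ.
P = 0.2379·179.7 + 0.4097·33.5 + 0.3524·24.5 = 65.1094 kPa
yᵢ = zᵢPᵢˢᵃᵗ/P ⇒ y_2 = 0.4097·33.5/65.1094 = 0.2108

Pbub = 65.1094 kPa, y_2 = 0.2108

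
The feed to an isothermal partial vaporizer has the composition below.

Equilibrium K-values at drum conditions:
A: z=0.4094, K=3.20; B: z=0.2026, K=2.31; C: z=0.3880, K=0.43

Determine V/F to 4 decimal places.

V/F = 0.8630

Material balance + equilibrium reduce to Σ zᵢ(Kᵢ−1)/(1+V/F(Kᵢ−1)) = 0.
Check two-phase: ΣzᵢKᵢ = 1.9449 > 1 and Σzᵢ/Kᵢ = 1.1180 > 1, so g(0) = 0.9449 > 0 and g(1) = -0.1180 < 0.
Newton–Raphson from V/F = 0.34:
  V/F = 0.3400: g = 0.42456, g' = -1.0089 → V/F = 0.7608
  V/F = 0.7608: g = 0.07926, g' = -0.7574 → V/F = 0.8655
  V/F = 0.8655: g = -0.00196, g' = -0.8024 → V/F = 0.8630
Converged at V/F = 0.8630.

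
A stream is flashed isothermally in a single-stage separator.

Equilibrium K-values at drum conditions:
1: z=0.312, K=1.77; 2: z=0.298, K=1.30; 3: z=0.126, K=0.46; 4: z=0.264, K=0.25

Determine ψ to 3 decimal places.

Iterate (Newton) starting at ψ = 0.67:
  ψ = 0.670: g = -0.2717, g' = -0.789 → ψ = 0.326
  ψ = 0.326: g = -0.0711, g' = -0.455 → ψ = 0.169
  ψ = 0.169: g = -0.0041, g' = -0.408 → ψ = 0.159
Converged at ψ = 0.159.

ψ = 0.159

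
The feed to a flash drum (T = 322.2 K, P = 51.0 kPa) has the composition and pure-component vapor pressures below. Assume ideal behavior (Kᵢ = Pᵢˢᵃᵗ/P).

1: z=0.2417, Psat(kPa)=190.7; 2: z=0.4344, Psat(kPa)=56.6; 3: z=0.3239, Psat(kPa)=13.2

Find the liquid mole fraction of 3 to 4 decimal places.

Raoult's law: Kᵢ = Pᵢˢᵃᵗ/P = Pᵢˢᵃᵗ/51.0.
  K_1 = 190.7/51.0 = 3.739216, K_2 = 56.6/51.0 = 1.109804, K_3 = 13.2/51.0 = 0.258824
Let ψ = V/F and solve Σ zᵢ(Kᵢ−1)/(1+ψ(Kᵢ−1)) = 0.
Check two-phase: ΣzᵢKᵢ = 1.4697 > 1 and Σzᵢ/Kᵢ = 1.7075 > 1, so g(0) = 0.4697 > 0 and g(1) = -0.7075 < 0.
Iterate (Newton) starting at ψ = 0.54:
  ψ = 0.5400: g = -0.08819, g' = -0.7944 → ψ = 0.4290
  ψ = 0.4290: g = -0.00204, g' = -0.7706 → ψ = 0.4263
Converged at ψ = 0.4263.
Compositions from xᵢ = zᵢ/(1+ψ(Kᵢ−1)), yᵢ = Kᵢxᵢ:
  1: x = 0.1115, y = 0.4169
  2: x = 0.4150, y = 0.4605
  3: x = 0.4735, y = 0.1226

x_3 = 0.4735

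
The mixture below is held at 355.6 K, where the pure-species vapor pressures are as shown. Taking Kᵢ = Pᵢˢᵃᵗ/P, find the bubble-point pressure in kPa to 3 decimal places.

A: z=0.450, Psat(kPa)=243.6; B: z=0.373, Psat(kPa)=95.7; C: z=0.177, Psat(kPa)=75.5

At the bubble point ψ → 0, so ΣzᵢKᵢ = 1 with Kᵢ = Pᵢˢᵃᵗ/P ⇒ P = ΣzᵢPᵢˢᵃᵗ.
P = 0.450·243.6 + 0.373·95.7 + 0.177·75.5 = 158.680 kPa

Pbub = 158.680 kPa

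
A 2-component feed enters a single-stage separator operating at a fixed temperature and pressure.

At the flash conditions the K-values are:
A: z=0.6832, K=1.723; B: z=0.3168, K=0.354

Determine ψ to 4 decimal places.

Let ψ = V/F and solve Σ zᵢ(Kᵢ−1)/(1+ψ(Kᵢ−1)) = 0.
Feasibility: ΣzᵢKᵢ = 1.2893, Σzᵢ/Kᵢ = 1.2914 — both > 1, two phases present.
Newton iteration, ψ⁰ = 0.5:
  ψ = 0.5000: g = 0.06051, g' = -0.4811 → ψ = 0.6258
  ψ = 0.6258: g = -0.00343, g' = -0.5418 → ψ = 0.6194
Converged at ψ = 0.6194.

ψ = 0.6194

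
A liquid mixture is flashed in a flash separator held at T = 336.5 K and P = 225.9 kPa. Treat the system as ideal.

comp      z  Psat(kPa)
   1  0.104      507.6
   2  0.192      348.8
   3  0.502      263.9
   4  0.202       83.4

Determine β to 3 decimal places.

β = 0.677

Raoult's law: Kᵢ = Pᵢˢᵃᵗ/P = Pᵢˢᵃᵗ/225.9.
  K_1 = 507.6/225.9 = 2.24701, K_2 = 348.8/225.9 = 1.54405, K_3 = 263.9/225.9 = 1.16822, K_4 = 83.4/225.9 = 0.36919
Newton–Raphson from β = 0.6:
  β = 0.600: g = 0.0246, g' = -0.305 → β = 0.681
  β = 0.681: g = -0.0012, g' = -0.336 → β = 0.677
Converged at β = 0.677.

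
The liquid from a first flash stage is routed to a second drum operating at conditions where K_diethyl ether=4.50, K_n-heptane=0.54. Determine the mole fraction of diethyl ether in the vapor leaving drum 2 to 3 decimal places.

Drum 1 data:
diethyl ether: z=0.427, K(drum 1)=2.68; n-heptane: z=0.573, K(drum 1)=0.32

Drum 1:
Material balance + equilibrium reduce to Σ zᵢ(Kᵢ−1)/(1+ψ₁(Kᵢ−1)) = 0.
Feasibility: ΣzᵢKᵢ = 1.328, Σzᵢ/Kᵢ = 1.950 — both > 1, two phases present.
Binary case is linear: z₁(K₁−1)(1+ψ₁(K₂−1)) + z₂(K₂−1)(1+ψ₁(K₁−1)) = 0
⇒ ψ₁ = [z₁(K₁−1)+z₂(K₂−1)] / [−(K₁−1)(K₂−1)] = 0.3277/1.1424 = 0.287
Drum-1 compositions:
  diethyl ether: x = 0.288, y = 0.772
  n-heptane: x = 0.712, y = 0.228
Drum-2 feed = drum-1 liquid: z₂ = (0.2881, 0.7119).
Drum 2:
Binary case is linear: z₁(K₁−1)(1+ψ₂(K₂−1)) + z₂(K₂−1)(1+ψ₂(K₁−1)) = 0
⇒ ψ₂ = [z₁(K₁−1)+z₂(K₂−1)] / [−(K₁−1)(K₂−1)] = 0.6810/1.6100 = 0.423
  diethyl ether: x = 0.116, y = 0.523
  n-heptane: x = 0.884, y = 0.477

y_diethyl ether (drum 2) = 0.523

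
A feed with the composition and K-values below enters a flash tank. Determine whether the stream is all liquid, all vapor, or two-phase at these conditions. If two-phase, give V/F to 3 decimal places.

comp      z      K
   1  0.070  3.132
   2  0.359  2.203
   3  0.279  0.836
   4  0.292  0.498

two-phase, V/F = 0.743

ΣzᵢKᵢ = 1.389; Σzᵢ/Kᵢ = 1.105.
Both exceed 1, so a two-phase solution exists.
Material balance + equilibrium reduce to Σ zᵢ(Kᵢ−1)/(1+ψ(Kᵢ−1)) = 0.
Newton–Raphson from ψ = 0.5:
  ψ = 0.500: g = 0.0964, g' = -0.417 → ψ = 0.731
  ψ = 0.731: g = 0.0046, g' = -0.389 → ψ = 0.743
Converged at ψ = 0.743.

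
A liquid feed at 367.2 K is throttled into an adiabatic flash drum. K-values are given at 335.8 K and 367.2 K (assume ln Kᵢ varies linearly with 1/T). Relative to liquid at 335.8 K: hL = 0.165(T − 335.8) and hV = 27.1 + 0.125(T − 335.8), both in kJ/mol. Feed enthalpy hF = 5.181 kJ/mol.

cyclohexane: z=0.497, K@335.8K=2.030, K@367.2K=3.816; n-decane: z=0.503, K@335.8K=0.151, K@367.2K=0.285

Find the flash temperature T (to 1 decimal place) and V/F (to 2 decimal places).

T = 339.3 K, V/F = 0.17

Adiabatic flash: solve Rachford–Rice at each trial T, then check hF = ψ·hV(T) + (1−ψ)·hL(T).
  T = 335.8 K: K = (2.030, 0.151), RR gives ψ = 0.097, H_out = 2.630 kJ/mol
  T = 367.2 K: K = (3.816, 0.285), RR gives ψ = 0.516, H_out = 18.529 kJ/mol
  T = 351.5 K: K = (2.823, 0.210), RR gives ψ = 0.353, H_out = 11.948 kJ/mol
  T = 343.6 K: K = (2.400, 0.179), RR gives ψ = 0.246, H_out = 7.876 kJ/mol
  T = 339.7 K: K = (2.210, 0.164), RR gives ψ = 0.179, H_out = 5.465 kJ/mol
  T = 337.8 K: K = (2.121, 0.158), RR gives ψ = 0.141, H_out = 4.147 kJ/mol
Linear interpolation between T = 337.8 (H_out = 4.147) and T = 339.7 (H_out = 5.465) on hF = 5.181 gives T ≈ 339.3 K, at which ψ = 0.17.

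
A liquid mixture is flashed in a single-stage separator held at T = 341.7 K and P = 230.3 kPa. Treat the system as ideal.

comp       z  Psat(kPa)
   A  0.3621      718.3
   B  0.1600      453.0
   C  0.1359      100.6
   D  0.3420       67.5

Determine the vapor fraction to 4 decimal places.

Raoult's law: Kᵢ = Pᵢˢᵃᵗ/P = Pᵢˢᵃᵗ/230.3.
  K_A = 718.3/230.3 = 3.118975, K_B = 453.0/230.3 = 1.967000, K_C = 100.6/230.3 = 0.436822, K_D = 67.5/230.3 = 0.293096
Newton iteration, ψ⁰ = 0.58:
  ψ = 0.5800: g = -0.08008, g' = -0.9747 → ψ = 0.4978
  ψ = 0.4978: g = -0.00157, g' = -0.9433 → ψ = 0.4962
Converged at ψ = 0.4962.

ψ = 0.4962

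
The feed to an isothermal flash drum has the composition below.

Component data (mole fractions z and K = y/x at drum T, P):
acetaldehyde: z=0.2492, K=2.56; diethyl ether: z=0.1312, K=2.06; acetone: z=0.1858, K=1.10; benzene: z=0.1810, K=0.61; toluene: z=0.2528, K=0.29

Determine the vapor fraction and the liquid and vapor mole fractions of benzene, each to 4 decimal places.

Material balance + equilibrium reduce to Σ zᵢ(Kᵢ−1)/(1+ψ(Kᵢ−1)) = 0.
Check two-phase: ΣzᵢKᵢ = 1.2963 > 1 and Σzᵢ/Kᵢ = 1.4984 > 1, so g(0) = 0.2963 > 0 and g(1) = -0.4984 < 0.
Newton iteration, ψ⁰ = 0.5:
  ψ = 0.5000: g = -0.03897, g' = -0.6049 → ψ = 0.4356
  ψ = 0.4356: g = -0.00046, g' = -0.5927 → ψ = 0.4348
Converged at ψ = 0.4348.
Compositions from xᵢ = zᵢ/(1+ψ(Kᵢ−1)), yᵢ = Kᵢxᵢ:
  acetaldehyde: x = 0.1485, y = 0.3801
  diethyl ether: x = 0.0898, y = 0.1850
  acetone: x = 0.1781, y = 0.1959
  benzene: x = 0.2180, y = 0.1330
  toluene: x = 0.3657, y = 0.1060

ψ = 0.4348, x_benzene = 0.2180, y_benzene = 0.1330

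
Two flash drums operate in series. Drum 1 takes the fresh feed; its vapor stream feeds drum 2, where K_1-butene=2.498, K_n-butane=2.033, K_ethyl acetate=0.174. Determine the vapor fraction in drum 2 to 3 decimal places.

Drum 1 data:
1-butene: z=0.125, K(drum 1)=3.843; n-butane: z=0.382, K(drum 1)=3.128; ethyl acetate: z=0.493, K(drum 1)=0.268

Drum 1:
Iterate (Newton) starting at ψ₁ = 0.5:
  ψ₁ = 0.500: g = -0.0286, g' = -1.236 → ψ₁ = 0.477
Converged at ψ₁ = 0.477.
Drum-1 compositions:
  1-butene: x = 0.053, y = 0.204
  n-butane: x = 0.190, y = 0.593
  ethyl acetate: x = 0.757, y = 0.203
Drum-2 feed = drum-1 vapor: z₂ = (0.2039, 0.5931, 0.2030).
Drum 2:
Material balance + equilibrium reduce to Σ zᵢ(Kᵢ−1)/(1+ψ₂(Kᵢ−1)) = 0.
Feasibility: ΣzᵢKᵢ = 1.751, Σzᵢ/Kᵢ = 1.540 — both > 1, two phases present.
Iterate (Newton) starting at ψ₂ = 0.59:
  ψ₂ = 0.590: g = 0.2158, g' = -0.900 → ψ₂ = 0.830
  ψ₂ = 0.830: g = -0.0668, g' = -1.673 → ψ₂ = 0.790
  ψ₂ = 0.790: g = -0.0050, g' = -1.434 → ψ₂ = 0.786
Converged at ψ₂ = 0.786.
  1-butene: x = 0.094, y = 0.234
  n-butane: x = 0.327, y = 0.665
  ethyl acetate: x = 0.579, y = 0.101

V/F (drum 2) = 0.786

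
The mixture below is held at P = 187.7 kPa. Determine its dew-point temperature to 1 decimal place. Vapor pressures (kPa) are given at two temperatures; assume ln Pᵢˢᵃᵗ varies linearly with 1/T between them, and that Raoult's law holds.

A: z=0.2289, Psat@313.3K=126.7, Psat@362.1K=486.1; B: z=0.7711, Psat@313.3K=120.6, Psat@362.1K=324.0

T = 331.4 K

Dew-point temperature: Σzᵢ·P/Pᵢˢᵃᵗ(T) = 1. Interpolate ln Pᵢˢᵃᵗ = aᵢ + bᵢ/T.
  T = 313.3 K: ΣzᵢP/Pᵢˢᵃᵗ = 1.5392
  T = 362.1 K: ΣzᵢP/Pᵢˢᵃᵗ = 0.5351
  T = 337.7 K: ΣzᵢP/Pᵢˢᵃᵗ = 0.8714
  T = 325.5 K: ΣzᵢP/Pᵢˢᵃᵗ = 1.1450
  T = 331.6 K: ΣzᵢP/Pᵢˢᵃᵗ = 0.9962
  T = 328.6 K: ΣzᵢP/Pᵢˢᵃᵗ = 1.0661
  T = 330.1 K: ΣzᵢP/Pᵢˢᵃᵗ = 1.0304
Interpolating between 330.1 K and 331.6 K gives T ≈ 331.4 K.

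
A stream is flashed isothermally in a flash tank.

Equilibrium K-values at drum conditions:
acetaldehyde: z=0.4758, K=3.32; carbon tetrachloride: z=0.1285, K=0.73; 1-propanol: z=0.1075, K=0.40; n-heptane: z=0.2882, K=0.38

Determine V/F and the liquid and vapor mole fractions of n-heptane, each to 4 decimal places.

V/F = 0.6416, x_n-heptane = 0.4786, y_n-heptane = 0.1819

Material balance + equilibrium reduce to Σ zᵢ(Kᵢ−1)/(1+V/F(Kᵢ−1)) = 0.
Feasibility: ΣzᵢKᵢ = 1.8260, Σzᵢ/Kᵢ = 1.3465 — both > 1, two phases present.
Iterate (Newton) starting at V/F = 0.44:
  V/F = 0.4400: g = 0.17352, g' = -0.9201 → V/F = 0.6286
  V/F = 0.6286: g = 0.01089, g' = -0.8346 → V/F = 0.6416
Converged at V/F = 0.6416.
Compositions from xᵢ = zᵢ/(1+V/F(Kᵢ−1)), yᵢ = Kᵢxᵢ:
  acetaldehyde: x = 0.1912, y = 0.6348
  carbon tetrachloride: x = 0.1554, y = 0.1135
  1-propanol: x = 0.1748, y = 0.0699
  n-heptane: x = 0.4786, y = 0.1819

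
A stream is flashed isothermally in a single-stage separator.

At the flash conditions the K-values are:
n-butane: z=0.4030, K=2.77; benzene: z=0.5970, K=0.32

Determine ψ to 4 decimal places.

Material balance + equilibrium reduce to Σ zᵢ(Kᵢ−1)/(1+ψ(Kᵢ−1)) = 0.
g(0) = ΣzᵢKᵢ − 1 = 0.3074 and g(1) = 1 − Σzᵢ/Kᵢ = -1.0111, so a root lies in (0, 1).
Binary case is linear: z₁(K₁−1)(1+ψ(K₂−1)) + z₂(K₂−1)(1+ψ(K₁−1)) = 0
⇒ ψ = [z₁(K₁−1)+z₂(K₂−1)] / [−(K₁−1)(K₂−1)] = 0.30735/1.20360 = 0.2554

ψ = 0.2554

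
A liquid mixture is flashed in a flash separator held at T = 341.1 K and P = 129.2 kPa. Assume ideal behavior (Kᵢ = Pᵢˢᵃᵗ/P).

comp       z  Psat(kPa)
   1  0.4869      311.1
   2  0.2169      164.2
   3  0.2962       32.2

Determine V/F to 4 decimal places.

V/F = 0.6203

Raoult's law: Kᵢ = Pᵢˢᵃᵗ/P = Pᵢˢᵃᵗ/129.2.
  K_1 = 311.1/129.2 = 2.407895, K_2 = 164.2/129.2 = 1.270898, K_3 = 32.2/129.2 = 0.249226
Iterate (Newton) starting at V/F = 0.5:
  V/F = 0.5000: g = 0.09802, g' = -0.7727 → V/F = 0.6269
  V/F = 0.6269: g = -0.00572, g' = -0.8797 → V/F = 0.6204
  V/F = 0.6204: g = -0.00003, g' = -0.8716 → V/F = 0.6203
Converged at V/F = 0.6203.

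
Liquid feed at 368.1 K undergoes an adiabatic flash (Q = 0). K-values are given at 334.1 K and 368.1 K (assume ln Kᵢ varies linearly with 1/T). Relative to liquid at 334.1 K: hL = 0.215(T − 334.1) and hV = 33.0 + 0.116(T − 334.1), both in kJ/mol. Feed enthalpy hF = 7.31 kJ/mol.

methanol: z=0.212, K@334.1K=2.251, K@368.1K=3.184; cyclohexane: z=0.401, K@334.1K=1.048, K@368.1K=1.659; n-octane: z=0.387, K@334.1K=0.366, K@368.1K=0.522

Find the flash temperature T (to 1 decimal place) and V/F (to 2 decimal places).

T = 338.2 K, V/F = 0.20

Adiabatic flash: solve Rachford–Rice at each trial T, then check hF = ψ·hV(T) + (1−ψ)·hL(T).
  T = 334.1 K: K = (2.251, 1.048, 0.366), RR gives ψ = 0.084, H_out = 2.772 kJ/mol
  T = 368.1 K: K = (3.184, 1.659, 0.522), RR gives ψ = 0.894, H_out = 33.808 kJ/mol
  T = 351.1 K: K = (2.700, 1.333, 0.441), RR gives ψ = 0.520, H_out = 19.947 kJ/mol
  T = 342.6 K: K = (2.471, 1.186, 0.403), RR gives ψ = 0.312, H_out = 11.856 kJ/mol
  T = 338.4 K: K = (2.361, 1.116, 0.384), RR gives ψ = 0.202, H_out = 7.489 kJ/mol
  T = 336.2 K: K = (2.304, 1.081, 0.375), RR gives ψ = 0.142, H_out = 5.106 kJ/mol
Linear interpolation between T = 336.2 (H_out = 5.106) and T = 338.4 (H_out = 7.489) on hF = 7.31 gives T ≈ 338.2 K, at which ψ = 0.20.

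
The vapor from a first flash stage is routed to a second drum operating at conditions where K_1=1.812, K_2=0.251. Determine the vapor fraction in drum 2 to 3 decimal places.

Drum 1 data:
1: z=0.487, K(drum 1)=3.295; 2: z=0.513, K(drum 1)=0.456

V/F (drum 2) = 0.389

Drum 1:
Let ψ₁ = V/F and solve Σ zᵢ(Kᵢ−1)/(1+ψ₁(Kᵢ−1)) = 0.
g(0) = ΣzᵢKᵢ − 1 = 0.839 and g(1) = 1 − Σzᵢ/Kᵢ = -0.273, so a root lies in (0, 1).
Newton–Raphson from ψ₁ = 0.32:
  ψ₁ = 0.320: g = 0.3065, g' = -1.075 → ψ₁ = 0.605
  ψ₁ = 0.605: g = 0.0519, g' = -0.787 → ψ₁ = 0.671
  ψ₁ = 0.671: g = 0.0005, g' = -0.774 → ψ₁ = 0.672
Converged at ψ₁ = 0.672.
Drum-1 compositions:
  1: x = 0.192, y = 0.631
  2: x = 0.808, y = 0.369
Drum-2 feed = drum-1 vapor: z₂ = (0.6314, 0.3686).
Drum 2:
Binary case is linear: z₁(K₁−1)(1+ψ₂(K₂−1)) + z₂(K₂−1)(1+ψ₂(K₁−1)) = 0
⇒ ψ₂ = [z₁(K₁−1)+z₂(K₂−1)] / [−(K₁−1)(K₂−1)] = 0.2366/0.6082 = 0.389
  1: x = 0.480, y = 0.869
  2: x = 0.520, y = 0.131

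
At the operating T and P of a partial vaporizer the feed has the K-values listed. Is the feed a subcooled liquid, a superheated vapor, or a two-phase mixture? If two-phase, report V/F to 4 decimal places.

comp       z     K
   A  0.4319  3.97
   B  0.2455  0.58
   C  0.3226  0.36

ΣzᵢKᵢ = 1.9732; Σzᵢ/Kᵢ = 1.4282.
Both exceed 1, so a two-phase solution exists.
Material balance + equilibrium reduce to Σ zᵢ(Kᵢ−1)/(1+ψ(Kᵢ−1)) = 0.
Newton–Raphson from ψ = 0.46:
  ψ = 0.4600: g = 0.12170, g' = -1.0124 → ψ = 0.5802
  ψ = 0.5802: g = 0.00629, g' = -0.9238 → ψ = 0.5870
Converged at ψ = 0.5870.

two-phase, V/F = 0.5870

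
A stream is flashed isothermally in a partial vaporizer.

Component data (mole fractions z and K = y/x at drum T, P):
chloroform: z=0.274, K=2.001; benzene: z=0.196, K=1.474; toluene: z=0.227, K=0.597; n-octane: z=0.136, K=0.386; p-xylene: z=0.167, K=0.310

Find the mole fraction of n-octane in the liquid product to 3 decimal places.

Material balance + equilibrium reduce to Σ zᵢ(Kᵢ−1)/(1+β(Kᵢ−1)) = 0.
g(0) = ΣzᵢKᵢ − 1 = 0.077 and g(1) = 1 − Σzᵢ/Kᵢ = -0.541, so a root lies in (0, 1).
Iterate (Newton) starting at β = 0.5:
  β = 0.500: g = -0.1531, g' = -0.501 → β = 0.194
  β = 0.194: g = -0.0124, g' = -0.445 → β = 0.166
Converged at β = 0.166.
Compositions from xᵢ = zᵢ/(1+β(Kᵢ−1)), yᵢ = Kᵢxᵢ:
  chloroform: x = 0.235, y = 0.470
  benzene: x = 0.182, y = 0.268
  toluene: x = 0.243, y = 0.145
  n-octane: x = 0.151, y = 0.058
  p-xylene: x = 0.189, y = 0.058

x_n-octane = 0.151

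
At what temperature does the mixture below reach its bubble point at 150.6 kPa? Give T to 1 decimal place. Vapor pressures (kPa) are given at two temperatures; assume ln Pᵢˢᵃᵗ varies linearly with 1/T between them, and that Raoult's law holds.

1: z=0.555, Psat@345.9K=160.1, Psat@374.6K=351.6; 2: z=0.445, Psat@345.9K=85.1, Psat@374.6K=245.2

T = 351.2 K

Bubble-point temperature: ΣzᵢPᵢˢᵃᵗ(T) = P. Interpolate ln Pᵢˢᵃᵗ = aᵢ + bᵢ/T.
  T = 345.9 K: ΣzᵢPᵢˢᵃᵗ = 126.73 kPa
  T = 374.6 K: ΣzᵢPᵢˢᵃᵗ = 304.25 kPa
  T = 360.2 K: ΣzᵢPᵢˢᵃᵗ = 199.10 kPa
  T = 353.0 K: ΣzᵢPᵢˢᵃᵗ = 159.24 kPa
  T = 349.4 K: ΣzᵢPᵢˢᵃᵗ = 141.97 kPa
  T = 351.2 K: ΣzᵢPᵢˢᵃᵗ = 150.39 kPa
Interpolating between 351.2 K and 353.0 K gives T ≈ 351.2 K.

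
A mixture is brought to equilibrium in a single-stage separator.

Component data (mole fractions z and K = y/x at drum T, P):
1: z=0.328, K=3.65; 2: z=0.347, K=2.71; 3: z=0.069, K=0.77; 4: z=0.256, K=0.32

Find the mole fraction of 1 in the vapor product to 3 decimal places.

Material balance + equilibrium reduce to Σ zᵢ(Kᵢ−1)/(1+β(Kᵢ−1)) = 0.
Feasibility: ΣzᵢKᵢ = 2.273, Σzᵢ/Kᵢ = 1.108 — both > 1, two phases present.
Newton–Raphson from β = 0.59:
  β = 0.590: g = 0.3254, g' = -0.937 → β = 0.937
  β = 0.937: g = -0.0227, g' = -1.246 → β = 0.919
Converged at β = 0.919.
Compositions from xᵢ = zᵢ/(1+β(Kᵢ−1)), yᵢ = Kᵢxᵢ:
  1: x = 0.096, y = 0.349
  2: x = 0.135, y = 0.366
  3: x = 0.087, y = 0.067
  4: x = 0.682, y = 0.218

y_1 = 0.349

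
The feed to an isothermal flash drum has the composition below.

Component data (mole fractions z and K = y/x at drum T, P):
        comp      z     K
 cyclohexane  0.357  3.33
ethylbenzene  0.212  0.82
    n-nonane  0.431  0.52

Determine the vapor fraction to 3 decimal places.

ψ = 0.625

Let ψ = V/F and solve Σ zᵢ(Kᵢ−1)/(1+ψ(Kᵢ−1)) = 0.
Check two-phase: ΣzᵢKᵢ = 1.587 > 1 and Σzᵢ/Kᵢ = 1.195 > 1, so g(0) = 0.587 > 0 and g(1) = -0.195 < 0.
Iterate (Newton) starting at ψ = 0.5:
  ψ = 0.500: g = 0.0701, g' = -0.594 → ψ = 0.618
  ψ = 0.618: g = 0.0038, g' = -0.535 → ψ = 0.625
Converged at ψ = 0.625.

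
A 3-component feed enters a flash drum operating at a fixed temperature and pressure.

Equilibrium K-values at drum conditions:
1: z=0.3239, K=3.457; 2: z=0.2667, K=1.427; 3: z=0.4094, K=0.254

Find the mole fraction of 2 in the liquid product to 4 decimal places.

x_2 = 0.2226

Material balance + equilibrium reduce to Σ zᵢ(Kᵢ−1)/(1+V/F(Kᵢ−1)) = 0.
Check two-phase: ΣzᵢKᵢ = 1.6043 > 1 and Σzᵢ/Kᵢ = 1.8924 > 1, so g(0) = 0.6043 > 0 and g(1) = -0.8924 < 0.
Newton iteration, V/F⁰ = 0.7:
  V/F = 0.7000: g = -0.25894, g' = -1.2911 → V/F = 0.4994
  V/F = 0.4994: g = -0.03559, g' = -1.0060 → V/F = 0.4641
  V/F = 0.4641: g = -0.00025, g' = -0.9938 → V/F = 0.4638
Converged at V/F = 0.4638.
Compositions from xᵢ = zᵢ/(1+V/F(Kᵢ−1)), yᵢ = Kᵢxᵢ:
  1: x = 0.1514, y = 0.5233
  2: x = 0.2226, y = 0.3177
  3: x = 0.6260, y = 0.1590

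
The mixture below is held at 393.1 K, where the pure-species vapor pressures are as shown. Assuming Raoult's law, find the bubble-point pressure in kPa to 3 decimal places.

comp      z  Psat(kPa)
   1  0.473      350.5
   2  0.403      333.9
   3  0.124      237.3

At the bubble point ψ → 0, so ΣzᵢKᵢ = 1 with Kᵢ = Pᵢˢᵃᵗ/P ⇒ P = ΣzᵢPᵢˢᵃᵗ.
P = 0.473·350.5 + 0.403·333.9 + 0.124·237.3 = 329.773 kPa

Pbub = 329.773 kPa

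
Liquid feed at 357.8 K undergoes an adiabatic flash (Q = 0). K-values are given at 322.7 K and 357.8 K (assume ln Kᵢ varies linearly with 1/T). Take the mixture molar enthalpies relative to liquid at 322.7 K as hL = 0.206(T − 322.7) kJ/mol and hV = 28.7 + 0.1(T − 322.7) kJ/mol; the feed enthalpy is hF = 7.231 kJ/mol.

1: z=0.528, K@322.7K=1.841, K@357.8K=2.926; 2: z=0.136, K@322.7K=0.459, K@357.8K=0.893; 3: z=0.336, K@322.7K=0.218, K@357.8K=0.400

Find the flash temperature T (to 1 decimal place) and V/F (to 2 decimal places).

Adiabatic flash: solve Rachford–Rice at each trial T, then check hF = ψ·hV(T) + (1−ψ)·hL(T).
  T = 322.7 K: K = (1.841, 0.459, 0.218), RR gives ψ = 0.177, H_out = 5.088 kJ/mol
  T = 357.8 K: K = (2.926, 0.893, 0.400), RR gives ψ = 0.796, H_out = 27.102 kJ/mol
  T = 340.2 K: K = (2.347, 0.651, 0.300), RR gives ψ = 0.507, H_out = 17.219 kJ/mol
  T = 331.4 K: K = (2.084, 0.548, 0.256), RR gives ψ = 0.356, H_out = 11.683 kJ/mol
  T = 327.0 K: K = (1.959, 0.502, 0.236), RR gives ψ = 0.271, H_out = 8.544 kJ/mol
  T = 324.9 K: K = (1.901, 0.481, 0.227), RR gives ψ = 0.227, H_out = 6.914 kJ/mol
Linear interpolation between T = 324.9 (H_out = 6.914) and T = 327.0 (H_out = 8.544) on hF = 7.231 gives T ≈ 325.3 K, at which ψ = 0.24.

T = 325.3 K, V/F = 0.24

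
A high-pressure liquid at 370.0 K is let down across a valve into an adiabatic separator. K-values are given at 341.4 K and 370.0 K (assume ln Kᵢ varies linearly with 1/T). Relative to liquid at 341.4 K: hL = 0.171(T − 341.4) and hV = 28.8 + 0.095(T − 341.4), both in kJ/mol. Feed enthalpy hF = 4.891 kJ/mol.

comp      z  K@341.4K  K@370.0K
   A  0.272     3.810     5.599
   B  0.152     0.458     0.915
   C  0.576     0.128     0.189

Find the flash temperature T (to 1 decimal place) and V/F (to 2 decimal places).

T = 349.0 K, V/F = 0.13

Adiabatic flash: solve Rachford–Rice at each trial T, then check hF = ψ·hV(T) + (1−ψ)·hL(T).
  T = 341.4 K: K = (3.810, 0.458, 0.128), RR gives ψ = 0.079, H_out = 2.275 kJ/mol
  T = 370.0 K: K = (5.599, 0.915, 0.189), RR gives ψ = 0.241, H_out = 11.301 kJ/mol
  T = 355.7 K: K = (4.655, 0.656, 0.157), RR gives ψ = 0.165, H_out = 7.026 kJ/mol
  T = 348.5 K: K = (4.217, 0.550, 0.142), RR gives ψ = 0.124, H_out = 4.716 kJ/mol
  T = 352.1 K: K = (4.433, 0.601, 0.149), RR gives ψ = 0.145, H_out = 5.888 kJ/mol
  T = 350.3 K: K = (4.324, 0.575, 0.145), RR gives ψ = 0.135, H_out = 5.307 kJ/mol
Linear interpolation between T = 348.5 (H_out = 4.716) and T = 350.3 (H_out = 5.307) on hF = 4.891 gives T ≈ 349.0 K, at which ψ = 0.13.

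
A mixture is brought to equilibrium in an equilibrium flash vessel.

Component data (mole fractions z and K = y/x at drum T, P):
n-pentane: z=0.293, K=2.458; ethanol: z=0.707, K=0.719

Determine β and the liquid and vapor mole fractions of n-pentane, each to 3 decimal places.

Let β = V/F and solve Σ zᵢ(Kᵢ−1)/(1+β(Kᵢ−1)) = 0.
Check two-phase: ΣzᵢKᵢ = 1.229 > 1 and Σzᵢ/Kᵢ = 1.103 > 1, so g(0) = 0.229 > 0 and g(1) = -0.103 < 0.
Binary case is linear: z₁(K₁−1)(1+β(K₂−1)) + z₂(K₂−1)(1+β(K₁−1)) = 0
⇒ β = [z₁(K₁−1)+z₂(K₂−1)] / [−(K₁−1)(K₂−1)] = 0.2285/0.4097 = 0.558
Compositions from xᵢ = zᵢ/(1+β(Kᵢ−1)), yᵢ = Kᵢxᵢ:
  n-pentane: x = 0.162, y = 0.397
  ethanol: x = 0.838, y = 0.603

β = 0.558, x_n-pentane = 0.162, y_n-pentane = 0.397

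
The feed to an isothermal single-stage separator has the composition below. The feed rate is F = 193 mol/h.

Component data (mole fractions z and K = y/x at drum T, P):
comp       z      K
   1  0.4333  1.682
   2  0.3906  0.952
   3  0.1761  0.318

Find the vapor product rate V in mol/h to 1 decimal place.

V = 108.2 mol/h

Let ψ = V/F and solve Σ zᵢ(Kᵢ−1)/(1+ψ(Kᵢ−1)) = 0.
Check two-phase: ΣzᵢKᵢ = 1.1567 > 1 and Σzᵢ/Kᵢ = 1.2217 > 1, so g(0) = 0.1567 > 0 and g(1) = -0.2217 < 0.
Newton iteration, ψ⁰ = 0.3:
  ψ = 0.3000: g = 0.07530, g' = -0.2693 → ψ = 0.5796
  ψ = 0.5796: g = -0.00611, g' = -0.3285 → ψ = 0.5610
  ψ = 0.5610: g = -0.00007, g' = -0.3213 → ψ = 0.5608
Converged at ψ = 0.5608.
Then V = ψ·F = 0.5608·193 = 108.2 mol/h and L = F − V = 84.8 mol/h.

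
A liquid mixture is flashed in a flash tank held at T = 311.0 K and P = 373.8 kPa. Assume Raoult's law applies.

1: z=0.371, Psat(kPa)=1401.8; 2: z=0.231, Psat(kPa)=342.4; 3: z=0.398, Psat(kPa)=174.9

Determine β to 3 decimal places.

Raoult's law: Kᵢ = Pᵢˢᵃᵗ/P = Pᵢˢᵃᵗ/373.8.
  K_1 = 1401.8/373.8 = 3.75013, K_2 = 342.4/373.8 = 0.91600, K_3 = 174.9/373.8 = 0.46790
Rachford–Rice: g(β) = Σ zᵢ(Kᵢ−1)/(1+β(Kᵢ−1)) = 0.
g(0) = ΣzᵢKᵢ − 1 = 0.789 and g(1) = 1 − Σzᵢ/Kᵢ = -0.202, so a root lies in (0, 1).
Newton iteration, β⁰ = 0.5:
  β = 0.500: g = 0.1208, g' = -0.708 → β = 0.671
  β = 0.671: g = 0.0089, g' = -0.621 → β = 0.685
Converged at β = 0.685.

β = 0.685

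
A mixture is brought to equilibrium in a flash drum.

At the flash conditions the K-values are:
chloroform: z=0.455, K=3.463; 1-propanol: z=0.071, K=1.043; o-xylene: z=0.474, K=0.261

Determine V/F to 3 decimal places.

Rachford–Rice: g(V/F) = Σ zᵢ(Kᵢ−1)/(1+V/F(Kᵢ−1)) = 0.
Feasibility: ΣzᵢKᵢ = 1.773, Σzᵢ/Kᵢ = 2.016 — both > 1, two phases present.
Newton–Raphson from V/F = 0.5:
  V/F = 0.500: g = -0.0504, g' = -1.206 → V/F = 0.458
Converged at V/F = 0.458.

V/F = 0.458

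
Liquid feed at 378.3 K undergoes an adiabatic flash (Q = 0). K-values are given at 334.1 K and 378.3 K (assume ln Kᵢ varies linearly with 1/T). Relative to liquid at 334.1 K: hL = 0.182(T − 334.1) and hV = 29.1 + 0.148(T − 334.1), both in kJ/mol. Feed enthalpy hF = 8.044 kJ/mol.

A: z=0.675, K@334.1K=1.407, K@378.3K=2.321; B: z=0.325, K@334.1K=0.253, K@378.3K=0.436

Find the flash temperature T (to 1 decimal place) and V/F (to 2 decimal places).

T = 338.3 K, V/F = 0.25

Adiabatic flash: solve Rachford–Rice at each trial T, then check hF = ψ·hV(T) + (1−ψ)·hL(T).
  T = 334.1 K: K = (1.407, 0.253), RR gives ψ = 0.105, H_out = 3.058 kJ/mol
  T = 378.3 K: K = (2.321, 0.436), RR gives ψ = 0.951, H_out = 34.283 kJ/mol
  T = 356.2 K: K = (1.835, 0.338), RR gives ψ = 0.630, H_out = 21.889 kJ/mol
  T = 345.1 K: K = (1.613, 0.293), RR gives ψ = 0.425, H_out = 14.214 kJ/mol
  T = 339.6 K: K = (1.508, 0.273), RR gives ψ = 0.289, H_out = 9.345 kJ/mol
  T = 336.9 K: K = (1.458, 0.263), RR gives ψ = 0.206, H_out = 6.492 kJ/mol
  T = 338.2 K: K = (1.482, 0.268), RR gives ψ = 0.247, H_out = 7.913 kJ/mol
Linear interpolation between T = 338.2 (H_out = 7.913) and T = 339.6 (H_out = 9.345) on hF = 8.044 gives T ≈ 338.3 K, at which ψ = 0.25.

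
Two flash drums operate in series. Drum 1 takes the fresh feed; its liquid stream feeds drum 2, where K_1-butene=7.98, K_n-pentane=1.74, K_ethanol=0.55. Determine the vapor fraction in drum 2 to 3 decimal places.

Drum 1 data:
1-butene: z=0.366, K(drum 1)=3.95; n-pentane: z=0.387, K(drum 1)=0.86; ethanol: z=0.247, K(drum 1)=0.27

V/F (drum 2) = 0.847

Drum 1:
Material balance + equilibrium reduce to Σ zᵢ(Kᵢ−1)/(1+ψ₁(Kᵢ−1)) = 0.
Feasibility: ΣzᵢKᵢ = 1.845, Σzᵢ/Kᵢ = 1.457 — both > 1, two phases present.
Newton–Raphson from ψ₁ = 0.5:
  ψ₁ = 0.500: g = 0.0940, g' = -0.855 → ψ₁ = 0.610
  ψ₁ = 0.610: g = 0.0014, g' = -0.843 → ψ₁ = 0.612
Converged at ψ₁ = 0.612.
Drum-1 compositions:
  1-butene: x = 0.131, y = 0.516
  n-pentane: x = 0.423, y = 0.364
  ethanol: x = 0.446, y = 0.120
Drum-2 feed = drum-1 liquid: z₂ = (0.1305, 0.4232, 0.4462).
Drum 2:
Let ψ₂ = V/F and solve Σ zᵢ(Kᵢ−1)/(1+ψ₂(Kᵢ−1)) = 0.
Check two-phase: ΣzᵢKᵢ = 2.023 > 1 and Σzᵢ/Kᵢ = 1.071 > 1, so g(0) = 1.023 > 0 and g(1) = -0.071 < 0.
Newton–Raphson from ψ₂ = 0.4:
  ψ₂ = 0.400: g = 0.2370, g' = -0.715 → ψ₂ = 0.732
  ψ₂ = 0.732: g = 0.0530, g' = -0.469 → ψ₂ = 0.845
  ψ₂ = 0.845: g = 0.0009, g' = -0.457 → ψ₂ = 0.847
Converged at ψ₂ = 0.847.
  1-butene: x = 0.019, y = 0.151
  n-pentane: x = 0.260, y = 0.453
  ethanol: x = 0.721, y = 0.396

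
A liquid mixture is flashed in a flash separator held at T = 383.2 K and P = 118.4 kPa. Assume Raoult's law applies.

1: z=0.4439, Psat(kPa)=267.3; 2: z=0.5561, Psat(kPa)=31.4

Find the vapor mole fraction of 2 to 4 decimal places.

Raoult's law: Kᵢ = Pᵢˢᵃᵗ/P = Pᵢˢᵃᵗ/118.4.
  K_1 = 267.3/118.4 = 2.257601, K_2 = 31.4/118.4 = 0.265203
Material balance + equilibrium reduce to Σ zᵢ(Kᵢ−1)/(1+ψ(Kᵢ−1)) = 0.
Feasibility: ΣzᵢKᵢ = 1.1496, Σzᵢ/Kᵢ = 2.2935 — both > 1, two phases present.
Binary case is linear: z₁(K₁−1)(1+ψ(K₂−1)) + z₂(K₂−1)(1+ψ(K₁−1)) = 0
⇒ ψ = [z₁(K₁−1)+z₂(K₂−1)] / [−(K₁−1)(K₂−1)] = 0.14963/0.92408 = 0.1619
Compositions from xᵢ = zᵢ/(1+ψ(Kᵢ−1)), yᵢ = Kᵢxᵢ:
  1: x = 0.3688, y = 0.8326
  2: x = 0.6312, y = 0.1674

y_2 = 0.1674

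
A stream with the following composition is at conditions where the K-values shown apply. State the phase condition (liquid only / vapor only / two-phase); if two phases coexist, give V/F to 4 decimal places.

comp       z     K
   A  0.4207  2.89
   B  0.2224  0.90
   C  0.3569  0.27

two-phase, V/F = 0.4713

ΣzᵢKᵢ = 1.5123; Σzᵢ/Kᵢ = 1.7145.
Both exceed 1, so a two-phase solution exists.
Rachford–Rice: g(ψ) = Σ zᵢ(Kᵢ−1)/(1+ψ(Kᵢ−1)) = 0.
Newton iteration, ψ⁰ = 0.37:
  ψ = 0.3700: g = 0.08787, g' = -0.8798 → ψ = 0.4699
  ψ = 0.4699: g = 0.00124, g' = -0.8646 → ψ = 0.4713
Converged at ψ = 0.4713.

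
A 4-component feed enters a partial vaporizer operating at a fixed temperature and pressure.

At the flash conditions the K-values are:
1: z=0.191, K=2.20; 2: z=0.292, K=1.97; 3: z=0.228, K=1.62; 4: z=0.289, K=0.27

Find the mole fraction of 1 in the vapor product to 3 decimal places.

y_1 = 0.236

Material balance + equilibrium reduce to Σ zᵢ(Kᵢ−1)/(1+ψ(Kᵢ−1)) = 0.
Check two-phase: ΣzᵢKᵢ = 1.443 > 1 and Σzᵢ/Kᵢ = 1.446 > 1, so g(0) = 0.443 > 0 and g(1) = -0.446 < 0.
Iterate (Newton) starting at ψ = 0.5:
  ψ = 0.500: g = 0.1097, g' = -0.665 → ψ = 0.665
  ψ = 0.665: g = -0.0102, g' = -0.812 → ψ = 0.652
Converged at ψ = 0.652.
Compositions from xᵢ = zᵢ/(1+ψ(Kᵢ−1)), yᵢ = Kᵢxᵢ:
  1: x = 0.107, y = 0.236
  2: x = 0.179, y = 0.352
  3: x = 0.162, y = 0.263
  4: x = 0.552, y = 0.149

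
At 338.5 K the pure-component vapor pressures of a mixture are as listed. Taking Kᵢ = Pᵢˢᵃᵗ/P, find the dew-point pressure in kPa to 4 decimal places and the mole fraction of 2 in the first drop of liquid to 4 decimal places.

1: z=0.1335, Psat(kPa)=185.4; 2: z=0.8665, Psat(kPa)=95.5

Pdew = 102.1100 kPa, x_2 = 0.9265

At the dew point ψ → 1, so Σzᵢ/Kᵢ = 1 with Kᵢ = Pᵢˢᵃᵗ/P ⇒ 1/P = Σzᵢ/Pᵢˢᵃᵗ.
1/P = 0.1335/185.4 + 0.8665/95.5 = 0.0097934 ⇒ P = 102.1100 kPa
xᵢ = zᵢP/Pᵢˢᵃᵗ ⇒ x_2 = 0.8665·102.1100/95.5 = 0.9265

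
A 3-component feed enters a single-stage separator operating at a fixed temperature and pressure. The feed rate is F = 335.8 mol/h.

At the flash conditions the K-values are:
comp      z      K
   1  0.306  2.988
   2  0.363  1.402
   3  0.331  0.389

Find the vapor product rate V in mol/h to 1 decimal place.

V = 243.0 mol/h

Rachford–Rice: g(ψ) = Σ zᵢ(Kᵢ−1)/(1+ψ(Kᵢ−1)) = 0.
g(0) = ΣzᵢKᵢ − 1 = 0.552 and g(1) = 1 − Σzᵢ/Kᵢ = -0.212, so a root lies in (0, 1).
Newton–Raphson from ψ = 0.5:
  ψ = 0.500: g = 0.1354, g' = -0.601 → ψ = 0.725
  ψ = 0.725: g = -0.0011, g' = -0.636 → ψ = 0.724
Converged at ψ = 0.724.
Then V = ψ·F = 0.7236·335.8 = 243.0 mol/h and L = F − V = 92.8 mol/h.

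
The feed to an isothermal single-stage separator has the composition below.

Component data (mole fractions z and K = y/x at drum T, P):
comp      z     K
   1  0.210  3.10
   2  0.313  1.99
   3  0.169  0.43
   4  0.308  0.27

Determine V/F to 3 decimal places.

Newton–Raphson from V/F = 0.49:
  V/F = 0.490: g = -0.0577, g' = -0.868 → V/F = 0.423
Converged at V/F = 0.423.

V/F = 0.423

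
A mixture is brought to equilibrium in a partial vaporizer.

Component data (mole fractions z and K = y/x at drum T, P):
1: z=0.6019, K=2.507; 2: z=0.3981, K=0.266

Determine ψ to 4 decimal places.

Newton–Raphson from ψ = 0.58:
  ψ = 0.5800: g = -0.02481, g' = -1.0395 → ψ = 0.5561
  ψ = 0.5561: g = -0.00028, g' = -1.0170 → ψ = 0.5559
Converged at ψ = 0.5559.

ψ = 0.5559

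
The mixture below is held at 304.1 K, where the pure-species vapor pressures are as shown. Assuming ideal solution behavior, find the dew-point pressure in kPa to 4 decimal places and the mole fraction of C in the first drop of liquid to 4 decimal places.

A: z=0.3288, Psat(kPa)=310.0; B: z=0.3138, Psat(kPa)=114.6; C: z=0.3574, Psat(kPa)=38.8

At the dew point ψ → 1, so Σzᵢ/Kᵢ = 1 with Kᵢ = Pᵢˢᵃᵗ/P ⇒ 1/P = Σzᵢ/Pᵢˢᵃᵗ.
1/P = 0.3288/310.0 + 0.3138/114.6 + 0.3574/38.8 = 0.0130102 ⇒ P = 76.8627 kPa
xᵢ = zᵢP/Pᵢˢᵃᵗ ⇒ x_C = 0.3574·76.8627/38.8 = 0.7080

Pdew = 76.8627 kPa, x_C = 0.7080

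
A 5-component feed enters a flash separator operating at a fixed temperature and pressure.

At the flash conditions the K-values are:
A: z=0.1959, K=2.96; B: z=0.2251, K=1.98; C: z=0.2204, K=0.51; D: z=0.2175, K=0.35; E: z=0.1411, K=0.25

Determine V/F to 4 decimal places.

V/F = 0.2661

Material balance + equilibrium reduce to Σ zᵢ(Kᵢ−1)/(1+V/F(Kᵢ−1)) = 0.
Check two-phase: ΣzᵢKᵢ = 1.2494 > 1 and Σzᵢ/Kᵢ = 1.7979 > 1, so g(0) = 0.2494 > 0 and g(1) = -0.7979 < 0.
Iterate (Newton) starting at V/F = 0.5:
  V/F = 0.5000: g = -0.17983, g' = -0.7870 → V/F = 0.2715
  V/F = 0.2715: g = -0.00428, g' = -0.7865 → V/F = 0.2661
Converged at V/F = 0.2661.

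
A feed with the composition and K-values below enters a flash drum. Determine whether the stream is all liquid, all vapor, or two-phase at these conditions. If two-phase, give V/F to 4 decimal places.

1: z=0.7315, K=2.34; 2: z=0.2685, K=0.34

ΣzᵢKᵢ = 1.8030; Σzᵢ/Kᵢ = 1.1023.
Both exceed 1, so a two-phase solution exists.
Let ψ = V/F and solve Σ zᵢ(Kᵢ−1)/(1+ψ(Kᵢ−1)) = 0.
Binary case is linear: z₁(K₁−1)(1+ψ(K₂−1)) + z₂(K₂−1)(1+ψ(K₁−1)) = 0
⇒ ψ = [z₁(K₁−1)+z₂(K₂−1)] / [−(K₁−1)(K₂−1)] = 0.80300/0.88440 = 0.9080

two-phase, V/F = 0.9080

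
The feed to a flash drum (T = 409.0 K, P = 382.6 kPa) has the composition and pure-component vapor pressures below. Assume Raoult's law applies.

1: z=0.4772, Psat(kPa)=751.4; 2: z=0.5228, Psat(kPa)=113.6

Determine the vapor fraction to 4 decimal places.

Raoult's law: Kᵢ = Pᵢˢᵃᵗ/P = Pᵢˢᵃᵗ/382.6.
  K_1 = 751.4/382.6 = 1.963931, K_2 = 113.6/382.6 = 0.296916
Rachford–Rice: g(ψ) = Σ zᵢ(Kᵢ−1)/(1+ψ(Kᵢ−1)) = 0.
g(0) = ΣzᵢKᵢ − 1 = 0.0924 and g(1) = 1 − Σzᵢ/Kᵢ = -1.0038, so a root lies in (0, 1).
Newton iteration, ψ⁰ = 0.5:
  ψ = 0.5000: g = -0.25645, g' = -0.8165 → ψ = 0.1859
  ψ = 0.1859: g = -0.03276, g' = -0.6609 → ψ = 0.1363
  ψ = 0.1363: g = 0.00001, g' = -0.6625 → ψ = 0.1364
Converged at ψ = 0.1364.

ψ = 0.1364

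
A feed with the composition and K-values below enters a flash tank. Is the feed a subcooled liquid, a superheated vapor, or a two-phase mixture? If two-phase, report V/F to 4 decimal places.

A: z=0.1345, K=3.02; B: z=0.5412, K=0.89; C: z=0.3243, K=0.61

two-phase, V/F = 0.1870

ΣzᵢKᵢ = 1.0857; Σzᵢ/Kᵢ = 1.1843.
Both exceed 1, so a two-phase solution exists.
Material balance + equilibrium reduce to Σ zᵢ(Kᵢ−1)/(1+ψ(Kᵢ−1)) = 0.
Iterate (Newton) starting at ψ = 0.5:
  ψ = 0.5000: g = -0.08494, g' = -0.2193 → ψ = 0.1127
  ψ = 0.1127: g = 0.02876, g' = -0.4249 → ψ = 0.1803
  ψ = 0.1803: g = 0.00236, g' = -0.3587 → ψ = 0.1869
  ψ = 0.1869: g = 0.00002, g' = -0.3534 → ψ = 0.1870
Converged at ψ = 0.1870.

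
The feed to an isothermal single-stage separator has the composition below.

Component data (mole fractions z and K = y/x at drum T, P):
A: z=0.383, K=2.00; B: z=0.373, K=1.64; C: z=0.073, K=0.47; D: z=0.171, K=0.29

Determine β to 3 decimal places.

Rachford–Rice: g(β) = Σ zᵢ(Kᵢ−1)/(1+β(Kᵢ−1)) = 0.
Feasibility: ΣzᵢKᵢ = 1.462, Σzᵢ/Kᵢ = 1.164 — both > 1, two phases present.
Iterate (Newton) starting at β = 0.5:
  β = 0.500: g = 0.1953, g' = -0.503 → β = 0.888
  β = 0.888: g = -0.0468, g' = -0.875 → β = 0.835
  β = 0.835: g = -0.0031, g' = -0.764 → β = 0.831
Converged at β = 0.831.

β = 0.831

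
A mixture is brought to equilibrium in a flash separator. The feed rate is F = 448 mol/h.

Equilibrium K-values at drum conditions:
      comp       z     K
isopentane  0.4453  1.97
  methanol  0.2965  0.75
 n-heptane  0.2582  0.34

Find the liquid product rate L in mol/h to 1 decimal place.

Rachford–Rice: g(ψ) = Σ zᵢ(Kᵢ−1)/(1+ψ(Kᵢ−1)) = 0.
g(0) = ΣzᵢKᵢ − 1 = 0.1874 and g(1) = 1 − Σzᵢ/Kᵢ = -0.3808, so a root lies in (0, 1).
Iterate (Newton) starting at ψ = 0.5:
  ψ = 0.5000: g = -0.04819, g' = -0.4647 → ψ = 0.3963
  ψ = 0.3963: g = -0.00105, g' = -0.4477 → ψ = 0.3940
Converged at ψ = 0.3940.
Then V = ψ·F = 0.3940·448 = 176.5 mol/h and L = F − V = 271.5 mol/h.

L = 271.5 mol/h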